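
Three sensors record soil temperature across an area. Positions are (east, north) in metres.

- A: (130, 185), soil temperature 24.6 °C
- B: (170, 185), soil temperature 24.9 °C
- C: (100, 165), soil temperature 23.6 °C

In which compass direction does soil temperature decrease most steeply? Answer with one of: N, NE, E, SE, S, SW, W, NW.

With T = a·x + b·y + c and A as origin, the differences give:
  40·a + 0·b = +0.3
  (-30)·a + (-20)·b = -1.0
Eliminate b (×(-20) and ×0, subtract): -800·a = -6.00 → a = ∂T/∂x = +0.007500
Back-substitute: b = ∂T/∂y = +0.03875.
Steepest decrease is along −∇f = (-0.007500 E, -0.03875 N) → south.

S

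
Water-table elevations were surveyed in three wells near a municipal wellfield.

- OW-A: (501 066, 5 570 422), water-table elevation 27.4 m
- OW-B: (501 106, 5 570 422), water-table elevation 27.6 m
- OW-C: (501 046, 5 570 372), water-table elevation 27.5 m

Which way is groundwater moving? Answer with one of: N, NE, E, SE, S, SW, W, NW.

Differences from OW-A: to OW-B (Δx, Δy, Δh) = (40, 0, +0.2); to OW-C = (-20, -50, +0.1).
Solve a·Δx + b·Δy = Δh: det = 40·(-50) − (-20)·0 = -2000.
∂h/∂x = [(+0.2)·(-50) − (+0.1)·0] / -2000 = +0.005000
∂h/∂y = [40·(+0.1) − (-20)·(+0.2)] / -2000 = -0.004000
Flow = −∇h = (-0.005000 east, +0.004000 north), which points northwest.

NW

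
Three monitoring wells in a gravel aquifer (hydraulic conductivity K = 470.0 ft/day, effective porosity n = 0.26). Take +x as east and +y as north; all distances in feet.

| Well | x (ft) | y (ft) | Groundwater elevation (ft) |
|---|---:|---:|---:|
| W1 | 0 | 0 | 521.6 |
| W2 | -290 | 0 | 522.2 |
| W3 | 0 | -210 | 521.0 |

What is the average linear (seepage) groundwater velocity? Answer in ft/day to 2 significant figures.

6.4 ft/day

∂h/∂x = (522.2 − 521.6) / (-290 − 0) = -0.002069
∂h/∂y = (521.0 − 521.6) / (-210 − 0) = +0.002857
|∇h| = √(-0.002069² + 0.002857²) = 0.003527
Seepage velocity v = K·i/n = 470.0 × 0.003527 / 0.26 = 6.376 ft/day.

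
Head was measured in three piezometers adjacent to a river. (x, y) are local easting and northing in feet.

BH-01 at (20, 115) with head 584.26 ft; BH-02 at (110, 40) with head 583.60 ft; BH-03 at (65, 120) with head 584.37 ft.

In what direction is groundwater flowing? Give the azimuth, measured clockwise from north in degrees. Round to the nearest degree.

187°

Differences from BH-01: to BH-02 (Δx, Δy, Δh) = (90, -75, -0.66); to BH-03 = (45, 5, +0.11).
Determinant of the coordinate differences = 90·5 − 45·(-75) = 3825.
∂h/∂x = [(-0.66)·5 − (+0.11)·(-75)] / 3825 = +0.001294
∂h/∂y = [90·(+0.11) − 45·(-0.66)] / 3825 = +0.01035
Flow direction (−∇h) has components (-0.001294 E, -0.01035 N).
Azimuth = atan2(E, N) = atan2(-0.001294, -0.01035) = 187.1° ≈ 187°.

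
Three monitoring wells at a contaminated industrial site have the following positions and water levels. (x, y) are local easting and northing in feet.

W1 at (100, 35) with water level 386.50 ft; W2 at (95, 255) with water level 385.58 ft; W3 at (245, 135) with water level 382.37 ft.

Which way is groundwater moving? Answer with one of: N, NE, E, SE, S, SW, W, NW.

E

Differences from W1: to W2 (Δx, Δy, Δh) = (-5, 220, -0.92); to W3 = (145, 100, -4.13).
Determinant of the coordinate differences = (-5)·100 − 145·220 = -32400.
∂h/∂x = [(-0.92)·100 − (-4.13)·220] / -32400 = -0.02520
∂h/∂y = [(-5)·(-4.13) − 145·(-0.92)] / -32400 = -0.004755
Flow = −∇h = (+0.02520 east, +0.004755 north), which points east.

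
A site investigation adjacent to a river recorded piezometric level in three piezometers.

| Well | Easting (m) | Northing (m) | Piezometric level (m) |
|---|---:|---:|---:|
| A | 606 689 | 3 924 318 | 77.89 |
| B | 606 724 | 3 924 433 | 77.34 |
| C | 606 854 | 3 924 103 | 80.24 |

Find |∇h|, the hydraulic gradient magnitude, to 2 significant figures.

Taking A as reference: B−A = (35, 115, -0.55); C−A = (165, -215, +2.35).
Determinant of the coordinate differences = 35·(-215) − 165·115 = -26500.
∂h/∂x = [(-0.55)·(-215) − (+2.35)·115] / -26500 = +0.005736
∂h/∂y = [35·(+2.35) − 165·(-0.55)] / -26500 = -0.006528
|∇h| = √(0.005736² + -0.006528²) = 0.00869

0.0087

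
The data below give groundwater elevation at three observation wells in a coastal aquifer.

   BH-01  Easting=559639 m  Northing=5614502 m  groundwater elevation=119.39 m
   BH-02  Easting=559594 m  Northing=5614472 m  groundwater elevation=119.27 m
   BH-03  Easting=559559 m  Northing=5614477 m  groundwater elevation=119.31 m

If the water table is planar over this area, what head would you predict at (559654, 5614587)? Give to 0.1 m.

119.8 m

Differences from BH-01: to BH-02 (Δx, Δy, Δh) = (-45, -30, -0.12); to BH-03 = (-80, -25, -0.08).
Solve a·Δx + b·Δy = Δh: det = (-45)·(-25) − (-80)·(-30) = -1275.
∂h/∂x = [(-0.12)·(-25) − (-0.08)·(-30)] / -1275 = -0.0004706
∂h/∂y = [(-45)·(-0.08) − (-80)·(-0.12)] / -1275 = +0.004706
h(559654, 5614587) = 119.39 + (-0.0004706)·(15) + (+0.004706)·(85) = 119.39 -0.007 +0.400 = 119.783 m.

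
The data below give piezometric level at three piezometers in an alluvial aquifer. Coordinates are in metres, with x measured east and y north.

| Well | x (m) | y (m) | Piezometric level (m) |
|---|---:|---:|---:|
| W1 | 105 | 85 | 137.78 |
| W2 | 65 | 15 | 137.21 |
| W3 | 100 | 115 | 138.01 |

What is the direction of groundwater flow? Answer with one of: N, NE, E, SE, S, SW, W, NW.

S

Differences from W1: to W2 (Δx, Δy, Δh) = (-40, -70, -0.57); to W3 = (-5, 30, +0.23).
Determinant of the coordinate differences = (-40)·30 − (-5)·(-70) = -1550.
∂h/∂x = [(-0.57)·30 − (+0.23)·(-70)] / -1550 = +0.0006452
∂h/∂y = [(-40)·(+0.23) − (-5)·(-0.57)] / -1550 = +0.007774
Flow = −∇h = (-0.0006452 east, -0.007774 north), which points south.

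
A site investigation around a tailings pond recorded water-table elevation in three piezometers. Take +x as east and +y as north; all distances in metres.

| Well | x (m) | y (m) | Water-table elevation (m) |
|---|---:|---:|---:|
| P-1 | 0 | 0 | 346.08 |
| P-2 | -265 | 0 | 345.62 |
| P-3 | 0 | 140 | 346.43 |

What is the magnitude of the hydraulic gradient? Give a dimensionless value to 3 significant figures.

0.00304

∂h/∂x = (345.62 − 346.08) / (-265 − 0) = +0.001736
∂h/∂y = (346.43 − 346.08) / (140 − 0) = +0.002500
|∇h| = √(0.001736² + 0.002500²) = 0.003044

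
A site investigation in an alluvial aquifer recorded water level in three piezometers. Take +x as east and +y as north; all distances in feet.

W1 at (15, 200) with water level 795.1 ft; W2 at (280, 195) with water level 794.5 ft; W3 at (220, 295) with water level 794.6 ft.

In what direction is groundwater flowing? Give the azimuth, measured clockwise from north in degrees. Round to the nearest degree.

081°

With h = a·x + b·y + c and W1 as origin, the differences give:
  265·a + (-5)·b = -0.6
  205·a + 95·b = -0.5
Eliminate b (×95 and ×(-5), subtract): 26200·a = -59.50 → a = ∂h/∂x = -0.002271
Back-substitute: b = ∂h/∂y = -0.0003626.
Flow direction (−∇h) has components (+0.002271 E, +0.0003626 N).
Azimuth = atan2(E, N) = atan2(+0.002271, +0.0003626) = 80.9° ≈ 081°.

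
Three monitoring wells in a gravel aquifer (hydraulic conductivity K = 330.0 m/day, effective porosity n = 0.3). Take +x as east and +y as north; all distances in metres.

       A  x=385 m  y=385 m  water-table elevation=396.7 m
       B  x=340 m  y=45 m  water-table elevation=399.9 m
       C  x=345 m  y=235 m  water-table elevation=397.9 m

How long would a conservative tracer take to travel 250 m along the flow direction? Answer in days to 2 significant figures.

With h = a·x + b·y + c and A as origin, the differences give:
  (-45)·a + (-340)·b = +3.2
  (-40)·a + (-150)·b = +1.2
Eliminate b (×(-150) and ×(-340), subtract): -6850·a = -72.00 → a = ∂h/∂x = +0.01051
Back-substitute: b = ∂h/∂y = -0.01080.
|∇h| = √(0.01051² + -0.01080²) = 0.01507
Seepage velocity v = K·i/n = 330.0 × 0.01507 / 0.3 = 16.58 m/day.
t = 250 / 16.58 = 15.08 days.

15 days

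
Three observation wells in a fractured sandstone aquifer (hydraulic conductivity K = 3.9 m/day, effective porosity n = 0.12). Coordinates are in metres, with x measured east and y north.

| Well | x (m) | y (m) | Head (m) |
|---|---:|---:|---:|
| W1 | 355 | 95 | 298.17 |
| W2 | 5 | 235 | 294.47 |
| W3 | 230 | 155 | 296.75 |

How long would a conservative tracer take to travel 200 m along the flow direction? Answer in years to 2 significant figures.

1.4 years

Taking W1 as reference: W2−W1 = (-350, 140, -3.70); W3−W1 = (-125, 60, -1.42).
Determinant of the coordinate differences = (-350)·60 − (-125)·140 = -3500.
∂h/∂x = [(-3.70)·60 − (-1.42)·140] / -3500 = +0.006629
∂h/∂y = [(-350)·(-1.42) − (-125)·(-3.70)] / -3500 = -0.009857
|∇h| = √(0.006629² + -0.009857²) = 0.01188
Seepage velocity v = K·i/n = 3.9 × 0.01188 / 0.12 = 0.3861 m/day.
t = 200 / 0.3861 = 518 days = 1.42 years.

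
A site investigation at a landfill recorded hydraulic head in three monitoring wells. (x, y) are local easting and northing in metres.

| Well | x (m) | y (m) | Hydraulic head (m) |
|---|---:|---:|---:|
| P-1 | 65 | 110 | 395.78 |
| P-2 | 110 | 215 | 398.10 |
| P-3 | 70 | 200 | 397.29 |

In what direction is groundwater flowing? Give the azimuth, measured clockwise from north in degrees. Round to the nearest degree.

222°

With h = a·x + b·y + c and P-1 as origin, the differences give:
  45·a + 105·b = +2.32
  5·a + 90·b = +1.51
Eliminate b (×90 and ×105, subtract): 3525·a = 50.250 → a = ∂h/∂x = +0.01426
Back-substitute: b = ∂h/∂y = +0.01599.
Flow direction (−∇h) has components (-0.01426 E, -0.01599 N).
Azimuth = atan2(E, N) = atan2(-0.01426, -0.01599) = 221.7° ≈ 222°.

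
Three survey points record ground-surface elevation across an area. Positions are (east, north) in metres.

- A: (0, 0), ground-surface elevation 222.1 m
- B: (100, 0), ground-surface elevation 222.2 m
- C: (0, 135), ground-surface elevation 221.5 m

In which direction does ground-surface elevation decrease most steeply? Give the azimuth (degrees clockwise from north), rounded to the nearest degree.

347°

∂z/∂x = (222.2 − 222.1) / (100 − 0) = +0.0010000
∂z/∂y = (221.5 − 222.1) / (135 − 0) = -0.004444
Steepest decrease is along −∇f: components (-0.0010000 E, +0.004444 N).
Azimuth = atan2(-0.0010000, +0.004444) = 347.3° ≈ 347°.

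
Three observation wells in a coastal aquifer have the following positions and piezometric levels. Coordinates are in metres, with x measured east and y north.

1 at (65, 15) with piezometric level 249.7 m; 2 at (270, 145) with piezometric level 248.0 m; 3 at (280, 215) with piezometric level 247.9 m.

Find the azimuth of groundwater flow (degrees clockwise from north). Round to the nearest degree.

Differences from 1: to 2 (Δx, Δy, Δh) = (205, 130, -1.7); to 3 = (215, 200, -1.8).
Solve a·Δx + b·Δy = Δh: det = 205·200 − 215·130 = 13050.
∂h/∂x = [(-1.7)·200 − (-1.8)·130] / 13050 = -0.008123
∂h/∂y = [205·(-1.8) − 215·(-1.7)] / 13050 = -0.0002682
Flow direction (−∇h) has components (+0.008123 E, +0.0002682 N).
Azimuth = atan2(E, N) = atan2(+0.008123, +0.0002682) = 88.1° ≈ 088°.

088°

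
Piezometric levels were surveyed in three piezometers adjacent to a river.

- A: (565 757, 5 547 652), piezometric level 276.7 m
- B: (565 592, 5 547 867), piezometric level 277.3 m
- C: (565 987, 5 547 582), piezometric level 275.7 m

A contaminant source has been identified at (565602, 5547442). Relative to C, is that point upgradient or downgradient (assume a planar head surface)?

Taking A as reference: B−A = (-165, 215, +0.6); C−A = (230, -70, -1.0).
Solve a·Δx + b·Δy = Δh: det = (-165)·(-70) − 230·215 = -37900.
∂h/∂x = [(+0.6)·(-70) − (-1.0)·215] / -37900 = -0.004565
∂h/∂y = [(-165)·(-1.0) − 230·(+0.6)] / -37900 = -0.0007124
Head at (565602, 5547442) = 276.7 + (-0.004565)·(-155) + (-0.0007124)·(-210) = 277.56 m.
That is higher than the 275.7 m at C, so the point is upgradient.

upgradient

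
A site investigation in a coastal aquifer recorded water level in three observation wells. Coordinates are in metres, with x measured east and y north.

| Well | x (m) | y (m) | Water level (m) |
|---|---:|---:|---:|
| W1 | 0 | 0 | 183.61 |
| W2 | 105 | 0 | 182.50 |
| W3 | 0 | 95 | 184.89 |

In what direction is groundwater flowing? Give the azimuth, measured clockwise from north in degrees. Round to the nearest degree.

∂h/∂x = (182.50 − 183.61) / (105 − 0) = -0.01057
∂h/∂y = (184.89 − 183.61) / (95 − 0) = +0.01347
Flow direction (−∇h) has components (+0.01057 E, -0.01347 N).
Azimuth = atan2(E, N) = atan2(+0.01057, -0.01347) = 141.9° ≈ 142°.

142°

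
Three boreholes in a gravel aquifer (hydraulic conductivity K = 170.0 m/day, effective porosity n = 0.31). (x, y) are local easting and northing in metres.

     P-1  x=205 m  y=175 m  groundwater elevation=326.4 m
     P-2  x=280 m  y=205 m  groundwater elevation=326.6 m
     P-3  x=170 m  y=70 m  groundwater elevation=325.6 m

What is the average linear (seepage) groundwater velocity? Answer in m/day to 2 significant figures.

Differences from P-1: to P-2 (Δx, Δy, Δh) = (75, 30, +0.2); to P-3 = (-35, -105, -0.8).
Solve a·Δx + b·Δy = Δh: det = 75·(-105) − (-35)·30 = -6825.
∂h/∂x = [(+0.2)·(-105) − (-0.8)·30] / -6825 = -0.0004396
∂h/∂y = [75·(-0.8) − (-35)·(+0.2)] / -6825 = +0.007766
|∇h| = √(-0.0004396² + 0.007766²) = 0.007778
Seepage velocity v = K·i/n = 170.0 × 0.007778 / 0.31 = 4.265 m/day.

4.3 m/day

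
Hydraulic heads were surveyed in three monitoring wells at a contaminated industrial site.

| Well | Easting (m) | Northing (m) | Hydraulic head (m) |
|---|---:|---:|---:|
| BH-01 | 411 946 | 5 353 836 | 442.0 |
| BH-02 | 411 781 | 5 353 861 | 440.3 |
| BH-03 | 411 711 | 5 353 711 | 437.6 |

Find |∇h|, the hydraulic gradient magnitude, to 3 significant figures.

Differences from BH-01: to BH-02 (Δx, Δy, Δh) = (-165, 25, -1.7); to BH-03 = (-235, -125, -4.4).
Solve a·Δx + b·Δy = Δh: det = (-165)·(-125) − (-235)·25 = 26500.
∂h/∂x = [(-1.7)·(-125) − (-4.4)·25] / 26500 = +0.01217
∂h/∂y = [(-165)·(-4.4) − (-235)·(-1.7)] / 26500 = +0.01232
|∇h| = √(0.01217² + 0.01232²) = 0.01732

0.0173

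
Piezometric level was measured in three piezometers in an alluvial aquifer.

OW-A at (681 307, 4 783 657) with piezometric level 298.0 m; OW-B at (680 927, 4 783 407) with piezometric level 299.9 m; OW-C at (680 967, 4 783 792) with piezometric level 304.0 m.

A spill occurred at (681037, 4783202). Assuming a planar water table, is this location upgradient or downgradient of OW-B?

downgradient

Differences from OW-A: to OW-B (Δx, Δy, Δh) = (-380, -250, +1.9); to OW-C = (-340, 135, +6.0).
Determinant of the coordinate differences = (-380)·135 − (-340)·(-250) = -136300.
∂h/∂x = [(+1.9)·135 − (+6.0)·(-250)] / -136300 = -0.01289
∂h/∂y = [(-380)·(+6.0) − (-340)·(+1.9)] / -136300 = +0.01199
Head at (681037, 4783202) = 298.0 + (-0.01289)·(-270) + (+0.01199)·(-455) = 296.02 m.
That is lower than the 299.9 m at OW-B, so the point is downgradient.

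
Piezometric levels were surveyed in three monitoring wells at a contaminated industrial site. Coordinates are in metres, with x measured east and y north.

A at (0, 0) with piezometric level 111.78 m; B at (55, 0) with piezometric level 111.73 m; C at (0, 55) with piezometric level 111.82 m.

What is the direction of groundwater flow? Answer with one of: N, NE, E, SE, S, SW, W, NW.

SE

∂h/∂x = (111.73 − 111.78) / (55 − 0) = -0.0009091
∂h/∂y = (111.82 − 111.78) / (55 − 0) = +0.0007273
Flow = −∇h = (+0.0009091 east, -0.0007273 north), which points southeast.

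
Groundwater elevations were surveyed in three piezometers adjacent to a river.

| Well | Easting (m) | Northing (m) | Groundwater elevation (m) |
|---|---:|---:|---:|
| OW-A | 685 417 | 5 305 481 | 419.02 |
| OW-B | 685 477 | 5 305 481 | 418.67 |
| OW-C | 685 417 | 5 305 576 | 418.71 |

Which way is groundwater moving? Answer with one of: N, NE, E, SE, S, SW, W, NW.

NE

∂h/∂x = (418.67 − 419.02) / (685477 − 685417) = -0.005833
∂h/∂y = (418.71 − 419.02) / (5305576 − 5305481) = -0.003263
Flow = −∇h = (+0.005833 east, +0.003263 north), which points northeast.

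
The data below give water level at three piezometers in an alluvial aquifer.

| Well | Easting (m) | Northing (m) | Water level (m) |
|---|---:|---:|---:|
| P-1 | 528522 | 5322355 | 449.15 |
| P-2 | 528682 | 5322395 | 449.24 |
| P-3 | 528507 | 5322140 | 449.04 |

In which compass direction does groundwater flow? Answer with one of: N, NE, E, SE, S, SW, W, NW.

SW

With h = a·x + b·y + c and P-1 as origin, the differences give:
  160·a + 40·b = +0.09
  (-15)·a + (-215)·b = -0.11
Eliminate b (×(-215) and ×40, subtract): -33800·a = -14.950 → a = ∂h/∂x = +0.0004423
Back-substitute: b = ∂h/∂y = +0.0004808.
Flow = −∇h = (-0.0004423 east, -0.0004808 north), which points southwest.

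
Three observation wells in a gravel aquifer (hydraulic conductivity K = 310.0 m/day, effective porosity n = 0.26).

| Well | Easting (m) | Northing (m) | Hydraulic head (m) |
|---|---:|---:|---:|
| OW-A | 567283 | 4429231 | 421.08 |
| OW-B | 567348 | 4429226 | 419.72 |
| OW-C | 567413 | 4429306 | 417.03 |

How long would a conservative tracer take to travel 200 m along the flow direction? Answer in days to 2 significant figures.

6.2 days

Three-point gradient (reference OW-A): Δ to OW-B = (65, -5, -1.36), Δ to OW-C = (130, 75, -4.05).
∂h/∂x = -0.02213, ∂h/∂y = -0.01565 (det = 5525).
|∇h| = √(-0.02213² + -0.01565²) = 0.0271
Seepage velocity v = K·i/n = 310.0 × 0.0271 / 0.26 = 32.31 m/day.
t = 200 / 32.31 = 6.19 days.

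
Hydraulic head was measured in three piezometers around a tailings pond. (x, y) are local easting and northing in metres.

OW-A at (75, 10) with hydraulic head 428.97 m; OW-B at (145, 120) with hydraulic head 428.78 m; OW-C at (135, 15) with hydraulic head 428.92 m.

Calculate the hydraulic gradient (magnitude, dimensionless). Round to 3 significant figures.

Differences from OW-A: to OW-B (Δx, Δy, Δh) = (70, 110, -0.19); to OW-C = (60, 5, -0.05).
Determinant of the coordinate differences = 70·5 − 60·110 = -6250.
∂h/∂x = [(-0.19)·5 − (-0.05)·110] / -6250 = -0.0007280
∂h/∂y = [70·(-0.05) − 60·(-0.19)] / -6250 = -0.001264
|∇h| = √(-0.0007280² + -0.001264²) = 0.001459

0.00146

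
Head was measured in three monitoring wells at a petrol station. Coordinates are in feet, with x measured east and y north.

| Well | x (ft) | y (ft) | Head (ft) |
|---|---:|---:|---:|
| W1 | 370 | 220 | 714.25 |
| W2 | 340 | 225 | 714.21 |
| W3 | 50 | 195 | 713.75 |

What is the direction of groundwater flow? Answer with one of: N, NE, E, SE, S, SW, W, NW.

With h = a·x + b·y + c and W1 as origin, the differences give:
  (-30)·a + 5·b = -0.04
  (-320)·a + (-25)·b = -0.50
Eliminate b (×(-25) and ×5, subtract): 2350·a = 3.500 → a = ∂h/∂x = +0.001489
Back-substitute: b = ∂h/∂y = +0.0009362.
Flow = −∇h = (-0.001489 east, -0.0009362 north), which points southwest.

SW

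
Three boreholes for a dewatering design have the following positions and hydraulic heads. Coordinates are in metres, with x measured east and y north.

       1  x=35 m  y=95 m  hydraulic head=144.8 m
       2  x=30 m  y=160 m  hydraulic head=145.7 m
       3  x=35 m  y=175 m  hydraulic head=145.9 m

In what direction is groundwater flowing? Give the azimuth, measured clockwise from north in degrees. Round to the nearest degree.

175°

With h = a·x + b·y + c and 1 as origin, the differences give:
  (-5)·a + 65·b = +0.9
  0·a + 80·b = +1.1
Eliminate b (×80 and ×65, subtract): -400·a = 0.50 → a = ∂h/∂x = -0.001250
Back-substitute: b = ∂h/∂y = +0.01375.
Flow direction (−∇h) has components (+0.001250 E, -0.01375 N).
Azimuth = atan2(E, N) = atan2(+0.001250, -0.01375) = 174.8° ≈ 175°.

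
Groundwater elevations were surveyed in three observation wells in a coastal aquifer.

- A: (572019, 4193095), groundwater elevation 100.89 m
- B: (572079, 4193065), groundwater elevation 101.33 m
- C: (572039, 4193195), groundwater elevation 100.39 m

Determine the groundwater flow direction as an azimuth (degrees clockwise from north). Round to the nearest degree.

Differences from A: to B (Δx, Δy, Δh) = (60, -30, +0.44); to C = (20, 100, -0.50).
Determinant of the coordinate differences = 60·100 − 20·(-30) = 6600.
∂h/∂x = [(+0.44)·100 − (-0.50)·(-30)] / 6600 = +0.004394
∂h/∂y = [60·(-0.50) − 20·(+0.44)] / 6600 = -0.005879
Flow direction (−∇h) has components (-0.004394 E, +0.005879 N).
Azimuth = atan2(E, N) = atan2(-0.004394, +0.005879) = 323.2° ≈ 323°.

323°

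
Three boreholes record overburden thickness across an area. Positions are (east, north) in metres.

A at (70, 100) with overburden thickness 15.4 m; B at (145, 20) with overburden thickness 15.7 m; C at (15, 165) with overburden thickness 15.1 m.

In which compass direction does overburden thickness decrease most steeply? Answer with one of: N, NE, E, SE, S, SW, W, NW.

Differences from A: to B (Δx, Δy, Δh) = (75, -80, +0.3); to C = (-55, 65, -0.3).
Determinant of the coordinate differences = 75·65 − (-55)·(-80) = 475.
∂d/∂x = [(+0.3)·65 − (-0.3)·(-80)] / 475 = -0.009474
∂d/∂y = [75·(-0.3) − (-55)·(+0.3)] / 475 = -0.01263
Steepest decrease is along −∇f = (+0.009474 E, +0.01263 N) → northeast.

NE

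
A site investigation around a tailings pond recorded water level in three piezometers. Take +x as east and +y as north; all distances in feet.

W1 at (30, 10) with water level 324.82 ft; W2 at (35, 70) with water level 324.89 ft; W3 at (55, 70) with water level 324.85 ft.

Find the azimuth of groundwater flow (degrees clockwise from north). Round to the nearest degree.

124°

Differences from W1: to W2 (Δx, Δy, Δh) = (5, 60, +0.07); to W3 = (25, 60, +0.03).
Solve a·Δx + b·Δy = Δh: det = 5·60 − 25·60 = -1200.
∂h/∂x = [(+0.07)·60 − (+0.03)·60] / -1200 = -0.002000
∂h/∂y = [5·(+0.03) − 25·(+0.07)] / -1200 = +0.001333
Flow direction (−∇h) has components (+0.002000 E, -0.001333 N).
Azimuth = atan2(E, N) = atan2(+0.002000, -0.001333) = 123.7° ≈ 124°.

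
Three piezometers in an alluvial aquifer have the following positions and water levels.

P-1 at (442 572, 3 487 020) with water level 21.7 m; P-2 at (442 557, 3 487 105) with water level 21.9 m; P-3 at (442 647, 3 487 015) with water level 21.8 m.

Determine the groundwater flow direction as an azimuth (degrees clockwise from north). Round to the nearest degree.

With h = a·x + b·y + c and P-1 as origin, the differences give:
  (-15)·a + 85·b = +0.2
  75·a + (-5)·b = +0.1
Eliminate b (×(-5) and ×85, subtract): -6300·a = -9.50 → a = ∂h/∂x = +0.001508
Back-substitute: b = ∂h/∂y = +0.002619.
Flow direction (−∇h) has components (-0.001508 E, -0.002619 N).
Azimuth = atan2(E, N) = atan2(-0.001508, -0.002619) = 209.9° ≈ 210°.

210°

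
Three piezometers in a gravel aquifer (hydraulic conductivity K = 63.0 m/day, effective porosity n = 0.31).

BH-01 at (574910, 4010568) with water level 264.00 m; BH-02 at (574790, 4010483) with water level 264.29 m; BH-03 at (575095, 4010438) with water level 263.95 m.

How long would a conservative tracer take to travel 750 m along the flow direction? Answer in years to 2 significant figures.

5.0 years

With h = a·x + b·y + c and BH-01 as origin, the differences give:
  (-120)·a + (-85)·b = +0.29
  185·a + (-130)·b = -0.05
Eliminate b (×(-130) and ×(-85), subtract): 31325·a = -41.950 → a = ∂h/∂x = -0.001339
Back-substitute: b = ∂h/∂y = -0.001521.
|∇h| = √(-0.001339² + -0.001521²) = 0.002026
Seepage velocity v = K·i/n = 63.0 × 0.002026 / 0.31 = 0.4117 m/day.
t = 750 / 0.4117 = 1822 days = 4.99 years.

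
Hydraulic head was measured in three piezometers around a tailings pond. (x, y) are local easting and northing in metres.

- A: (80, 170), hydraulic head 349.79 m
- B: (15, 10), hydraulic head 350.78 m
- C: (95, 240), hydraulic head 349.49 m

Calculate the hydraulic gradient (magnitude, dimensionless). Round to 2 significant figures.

0.010

Three-point gradient (reference A): Δ to B = (-65, -160, +0.99), Δ to C = (15, 70, -0.30).
∂h/∂x = -0.009907, ∂h/∂y = -0.002163 (det = -2150).
|∇h| = √(-0.009907² + -0.002163²) = 0.01014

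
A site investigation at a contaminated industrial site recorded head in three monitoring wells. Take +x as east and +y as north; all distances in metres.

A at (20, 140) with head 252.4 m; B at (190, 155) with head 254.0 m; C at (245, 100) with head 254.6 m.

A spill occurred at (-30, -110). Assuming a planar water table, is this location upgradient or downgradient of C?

With h = a·x + b·y + c and A as origin, the differences give:
  170·a + 15·b = +1.6
  225·a + (-40)·b = +2.2
Eliminate b (×(-40) and ×15, subtract): -10175·a = -97.00 → a = ∂h/∂x = +0.009533
Back-substitute: b = ∂h/∂y = -0.001376.
Head at (-30, -110) = 252.4 + (+0.009533)·(-50) + (-0.001376)·(-250) = 252.27 m.
That is lower than the 254.6 m at C, so the point is downgradient.

downgradient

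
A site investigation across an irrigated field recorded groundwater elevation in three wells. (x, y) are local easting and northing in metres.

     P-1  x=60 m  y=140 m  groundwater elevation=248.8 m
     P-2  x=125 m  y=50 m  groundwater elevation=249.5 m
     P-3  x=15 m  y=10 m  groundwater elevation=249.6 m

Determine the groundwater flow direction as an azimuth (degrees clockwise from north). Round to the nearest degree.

With h = a·x + b·y + c and P-1 as origin, the differences give:
  65·a + (-90)·b = +0.7
  (-45)·a + (-130)·b = +0.8
Eliminate b (×(-130) and ×(-90), subtract): -12500·a = -19.00 → a = ∂h/∂x = +0.001520
Back-substitute: b = ∂h/∂y = -0.006680.
Flow direction (−∇h) has components (-0.001520 E, +0.006680 N).
Azimuth = atan2(E, N) = atan2(-0.001520, +0.006680) = 347.2° ≈ 347°.

347°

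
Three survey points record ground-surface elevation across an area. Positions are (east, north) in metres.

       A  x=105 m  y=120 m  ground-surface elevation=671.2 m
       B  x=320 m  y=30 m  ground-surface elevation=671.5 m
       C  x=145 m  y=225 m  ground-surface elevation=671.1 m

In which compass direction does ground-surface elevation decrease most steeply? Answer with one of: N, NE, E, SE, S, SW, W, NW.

NW

With z = a·x + b·y + c and A as origin, the differences give:
  215·a + (-90)·b = +0.3
  40·a + 105·b = -0.1
Eliminate b (×105 and ×(-90), subtract): 26175·a = 22.50 → a = ∂z/∂x = +0.0008596
Back-substitute: b = ∂z/∂y = -0.001280.
Steepest decrease is along −∇f = (-0.0008596 E, +0.001280 N) → northwest.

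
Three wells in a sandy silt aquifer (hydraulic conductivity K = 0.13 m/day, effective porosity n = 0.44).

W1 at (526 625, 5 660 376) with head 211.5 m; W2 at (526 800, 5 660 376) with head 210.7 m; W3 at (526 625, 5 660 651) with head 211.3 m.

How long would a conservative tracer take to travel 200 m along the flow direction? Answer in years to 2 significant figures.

∂h/∂x = (210.7 − 211.5) / (526800 − 526625) = -0.004571
∂h/∂y = (211.3 − 211.5) / (5660651 − 5660376) = -0.0007273
|∇h| = √(-0.004571² + -0.0007273²) = 0.004628
Seepage velocity v = K·i/n = 0.13 × 0.004628 / 0.44 = 0.001367 m/day.
t = 200 / 0.001367 = 1.463e+05 days = 401 years.

400 years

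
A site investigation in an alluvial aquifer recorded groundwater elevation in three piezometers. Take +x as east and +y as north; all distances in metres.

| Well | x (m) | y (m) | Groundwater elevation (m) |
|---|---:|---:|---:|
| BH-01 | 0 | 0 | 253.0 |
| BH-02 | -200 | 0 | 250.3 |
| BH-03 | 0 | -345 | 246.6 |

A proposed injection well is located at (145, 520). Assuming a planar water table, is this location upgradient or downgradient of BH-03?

∂h/∂x = (250.3 − 253.0) / (-200 − 0) = +0.01350
∂h/∂y = (246.6 − 253.0) / (-345 − 0) = +0.01855
Head at (145, 520) = 253.0 + (+0.01350)·(145) + (+0.01855)·(520) = 264.60 m.
That is higher than the 246.6 m at BH-03, so the point is upgradient.

upgradient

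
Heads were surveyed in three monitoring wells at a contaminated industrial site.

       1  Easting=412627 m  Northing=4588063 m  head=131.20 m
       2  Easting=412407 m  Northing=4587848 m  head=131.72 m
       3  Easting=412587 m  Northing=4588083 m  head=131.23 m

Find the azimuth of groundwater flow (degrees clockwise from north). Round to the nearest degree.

050°

With h = a·x + b·y + c and 1 as origin, the differences give:
  (-220)·a + (-215)·b = +0.52
  (-40)·a + 20·b = +0.03
Eliminate b (×20 and ×(-215), subtract): -13000·a = 16.850 → a = ∂h/∂x = -0.001296
Back-substitute: b = ∂h/∂y = -0.001092.
Flow direction (−∇h) has components (+0.001296 E, +0.001092 N).
Azimuth = atan2(E, N) = atan2(+0.001296, +0.001092) = 49.9° ≈ 050°.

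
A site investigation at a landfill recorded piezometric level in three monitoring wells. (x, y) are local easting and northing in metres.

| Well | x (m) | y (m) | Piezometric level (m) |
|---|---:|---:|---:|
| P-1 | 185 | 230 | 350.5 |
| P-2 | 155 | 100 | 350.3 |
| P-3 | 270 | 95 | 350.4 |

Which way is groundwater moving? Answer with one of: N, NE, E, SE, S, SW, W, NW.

Differences from P-1: to P-2 (Δx, Δy, Δh) = (-30, -130, -0.2); to P-3 = (85, -135, -0.1).
Determinant of the coordinate differences = (-30)·(-135) − 85·(-130) = 15100.
∂h/∂x = [(-0.2)·(-135) − (-0.1)·(-130)] / 15100 = +0.0009272
∂h/∂y = [(-30)·(-0.1) − 85·(-0.2)] / 15100 = +0.001325
Flow = −∇h = (-0.0009272 east, -0.001325 north), which points southwest.

SW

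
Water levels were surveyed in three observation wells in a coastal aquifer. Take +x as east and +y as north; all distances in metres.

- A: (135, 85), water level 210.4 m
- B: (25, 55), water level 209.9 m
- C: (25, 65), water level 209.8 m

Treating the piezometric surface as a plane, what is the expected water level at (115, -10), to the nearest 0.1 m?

With h = a·x + b·y + c and A as origin, the differences give:
  (-110)·a + (-30)·b = -0.5
  (-110)·a + (-20)·b = -0.6
Eliminate b (×(-20) and ×(-30), subtract): -1100·a = -8.00 → a = ∂h/∂x = +0.007273
Back-substitute: b = ∂h/∂y = -0.010000.
h(115, -10) = 210.4 + (+0.007273)·(-20) + (-0.010000)·(-95) = 210.4 -0.145 +0.950 = 211.205 m.

211.2 m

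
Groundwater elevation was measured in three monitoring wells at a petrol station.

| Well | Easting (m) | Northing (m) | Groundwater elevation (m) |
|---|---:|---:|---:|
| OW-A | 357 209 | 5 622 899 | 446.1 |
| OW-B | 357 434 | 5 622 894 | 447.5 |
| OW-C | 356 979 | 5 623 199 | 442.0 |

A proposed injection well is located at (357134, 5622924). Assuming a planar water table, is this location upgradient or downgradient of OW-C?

upgradient

Three-point gradient (reference OW-A): Δ to OW-B = (225, -5, +1.4), Δ to OW-C = (-230, 300, -4.1).
∂h/∂x = +0.006021, ∂h/∂y = -0.009050 (det = 66350).
Head at (357134, 5622924) = 446.1 + (+0.006021)·(-75) + (-0.009050)·(25) = 445.42 m.
That is higher than the 442.0 m at OW-C, so the point is upgradient.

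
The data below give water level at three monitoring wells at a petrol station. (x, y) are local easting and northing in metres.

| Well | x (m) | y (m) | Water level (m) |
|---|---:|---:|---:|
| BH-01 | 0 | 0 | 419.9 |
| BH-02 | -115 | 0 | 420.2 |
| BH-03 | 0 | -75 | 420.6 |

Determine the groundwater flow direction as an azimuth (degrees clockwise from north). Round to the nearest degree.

∂h/∂x = (420.2 − 419.9) / (-115 − 0) = -0.002609
∂h/∂y = (420.6 − 419.9) / (-75 − 0) = -0.009333
Flow direction (−∇h) has components (+0.002609 E, +0.009333 N).
Azimuth = atan2(E, N) = atan2(+0.002609, +0.009333) = 15.6° ≈ 016°.

016°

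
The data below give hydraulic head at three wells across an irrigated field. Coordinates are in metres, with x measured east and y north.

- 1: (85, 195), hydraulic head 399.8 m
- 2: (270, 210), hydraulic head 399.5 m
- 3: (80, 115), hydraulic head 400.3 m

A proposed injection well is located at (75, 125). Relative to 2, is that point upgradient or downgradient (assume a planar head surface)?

Taking 1 as reference: 2−1 = (185, 15, -0.3); 3−1 = (-5, -80, +0.5).
Solve a·Δx + b·Δy = Δh: det = 185·(-80) − (-5)·15 = -14725.
∂h/∂x = [(-0.3)·(-80) − (+0.5)·15] / -14725 = -0.001121
∂h/∂y = [185·(+0.5) − (-5)·(-0.3)] / -14725 = -0.006180
Head at (75, 125) = 399.8 + (-0.001121)·(-10) + (-0.006180)·(-70) = 400.24 m.
That is higher than the 399.5 m at 2, so the point is upgradient.

upgradient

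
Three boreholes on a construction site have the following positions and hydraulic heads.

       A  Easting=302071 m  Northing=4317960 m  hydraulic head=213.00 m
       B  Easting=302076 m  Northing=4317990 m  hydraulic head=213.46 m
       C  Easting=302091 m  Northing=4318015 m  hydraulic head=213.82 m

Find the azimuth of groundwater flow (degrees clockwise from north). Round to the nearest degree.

With h = a·x + b·y + c and A as origin, the differences give:
  5·a + 30·b = +0.46
  20·a + 55·b = +0.82
Eliminate b (×55 and ×30, subtract): -325·a = 0.700 → a = ∂h/∂x = -0.002154
Back-substitute: b = ∂h/∂y = +0.01569.
Flow direction (−∇h) has components (+0.002154 E, -0.01569 N).
Azimuth = atan2(E, N) = atan2(+0.002154, -0.01569) = 172.2° ≈ 172°.

172°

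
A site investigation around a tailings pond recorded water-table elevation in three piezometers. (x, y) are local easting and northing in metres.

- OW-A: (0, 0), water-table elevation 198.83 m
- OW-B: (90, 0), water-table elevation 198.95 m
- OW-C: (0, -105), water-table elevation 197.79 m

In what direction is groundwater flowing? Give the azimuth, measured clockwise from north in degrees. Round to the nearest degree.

188°

∂h/∂x = (198.95 − 198.83) / (90 − 0) = +0.001333
∂h/∂y = (197.79 − 198.83) / (-105 − 0) = +0.009905
Flow direction (−∇h) has components (-0.001333 E, -0.009905 N).
Azimuth = atan2(E, N) = atan2(-0.001333, -0.009905) = 187.7° ≈ 188°.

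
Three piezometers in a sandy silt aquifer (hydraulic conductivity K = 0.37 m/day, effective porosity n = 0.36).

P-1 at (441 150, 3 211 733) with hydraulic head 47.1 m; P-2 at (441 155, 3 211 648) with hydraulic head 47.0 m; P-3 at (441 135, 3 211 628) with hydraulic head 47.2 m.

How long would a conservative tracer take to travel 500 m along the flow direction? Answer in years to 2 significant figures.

Taking P-1 as reference: P-2−P-1 = (5, -85, -0.1); P-3−P-1 = (-15, -105, +0.1).
Determinant of the coordinate differences = 5·(-105) − (-15)·(-85) = -1800.
∂h/∂x = [(-0.1)·(-105) − (+0.1)·(-85)] / -1800 = -0.01056
∂h/∂y = [5·(+0.1) − (-15)·(-0.1)] / -1800 = +0.0005556
|∇h| = √(-0.01056² + 0.0005556²) = 0.01057
Seepage velocity v = K·i/n = 0.37 × 0.01057 / 0.36 = 0.01086 m/day.
t = 500 / 0.01086 = 4.604e+04 days = 126 years.

130 years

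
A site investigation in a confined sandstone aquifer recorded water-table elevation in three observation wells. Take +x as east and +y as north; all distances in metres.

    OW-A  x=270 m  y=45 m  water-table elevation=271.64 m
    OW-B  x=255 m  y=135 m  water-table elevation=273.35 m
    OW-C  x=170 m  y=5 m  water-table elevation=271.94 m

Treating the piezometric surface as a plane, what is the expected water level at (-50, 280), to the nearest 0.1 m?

Taking OW-A as reference: OW-B−OW-A = (-15, 90, +1.71); OW-C−OW-A = (-100, -40, +0.30).
Determinant of the coordinate differences = (-15)·(-40) − (-100)·90 = 9600.
∂h/∂x = [(+1.71)·(-40) − (+0.30)·90] / 9600 = -0.009938
∂h/∂y = [(-15)·(+0.30) − (-100)·(+1.71)] / 9600 = +0.01734
h(-50, 280) = 271.64 + (-0.009938)·(-320) + (+0.01734)·(235) = 271.64 +3.180 +4.076 = 278.896 m.

278.9 m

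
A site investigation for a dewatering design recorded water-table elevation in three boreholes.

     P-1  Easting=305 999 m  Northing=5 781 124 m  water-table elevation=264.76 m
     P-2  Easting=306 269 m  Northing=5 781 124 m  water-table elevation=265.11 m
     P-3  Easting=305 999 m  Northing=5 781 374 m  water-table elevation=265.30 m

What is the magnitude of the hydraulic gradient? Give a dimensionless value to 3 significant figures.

0.00252

∂h/∂x = (265.11 − 264.76) / (306269 − 305999) = +0.001296
∂h/∂y = (265.30 − 264.76) / (5781374 − 5781124) = +0.002160
|∇h| = √(0.001296² + 0.002160²) = 0.002519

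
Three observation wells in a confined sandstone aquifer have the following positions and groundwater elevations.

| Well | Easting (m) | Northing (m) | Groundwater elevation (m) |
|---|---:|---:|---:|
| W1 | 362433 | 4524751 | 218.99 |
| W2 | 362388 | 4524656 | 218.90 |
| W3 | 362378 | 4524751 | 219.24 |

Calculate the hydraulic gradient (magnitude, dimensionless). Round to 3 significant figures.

With h = a·x + b·y + c and W1 as origin, the differences give:
  (-45)·a + (-95)·b = -0.09
  (-55)·a + 0·b = +0.25
Eliminate b (×0 and ×(-95), subtract): -5225·a = 23.750 → a = ∂h/∂x = -0.004545
Back-substitute: b = ∂h/∂y = +0.003100.
|∇h| = √(-0.004545² + 0.003100²) = 0.005502

0.00550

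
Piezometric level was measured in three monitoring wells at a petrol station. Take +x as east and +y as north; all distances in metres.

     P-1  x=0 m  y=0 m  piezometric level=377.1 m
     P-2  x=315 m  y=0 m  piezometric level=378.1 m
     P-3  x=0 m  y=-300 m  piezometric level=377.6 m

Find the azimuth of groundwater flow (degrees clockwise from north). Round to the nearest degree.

∂h/∂x = (378.1 − 377.1) / (315 − 0) = +0.003175
∂h/∂y = (377.6 − 377.1) / (-300 − 0) = -0.001667
Flow direction (−∇h) has components (-0.003175 E, +0.001667 N).
Azimuth = atan2(E, N) = atan2(-0.003175, +0.001667) = 297.7° ≈ 298°.

298°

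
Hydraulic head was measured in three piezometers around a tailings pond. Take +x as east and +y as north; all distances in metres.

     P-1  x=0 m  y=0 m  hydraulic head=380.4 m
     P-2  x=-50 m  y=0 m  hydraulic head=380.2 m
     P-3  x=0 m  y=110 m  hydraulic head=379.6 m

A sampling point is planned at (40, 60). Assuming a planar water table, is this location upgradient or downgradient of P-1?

∂h/∂x = (380.2 − 380.4) / (-50 − 0) = +0.004000
∂h/∂y = (379.6 − 380.4) / (110 − 0) = -0.007273
Head at (40, 60) = 380.4 + (+0.004000)·(40) + (-0.007273)·(60) = 380.12 m.
That is lower than the 380.4 m at P-1, so the point is downgradient.

downgradient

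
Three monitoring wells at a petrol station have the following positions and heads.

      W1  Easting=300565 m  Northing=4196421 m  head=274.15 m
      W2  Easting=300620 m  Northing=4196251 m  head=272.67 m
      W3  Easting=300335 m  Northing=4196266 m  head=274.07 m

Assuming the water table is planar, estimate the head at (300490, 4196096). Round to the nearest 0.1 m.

With h = a·x + b·y + c and W1 as origin, the differences give:
  55·a + (-170)·b = -1.48
  (-230)·a + (-155)·b = -0.08
Eliminate b (×(-155) and ×(-170), subtract): -47625·a = 215.800 → a = ∂h/∂x = -0.004531
Back-substitute: b = ∂h/∂y = +0.007240.
h(300490, 4196096) = 274.15 + (-0.004531)·(-75) + (+0.007240)·(-325) = 274.15 +0.340 -2.353 = 272.137 m.

272.1 m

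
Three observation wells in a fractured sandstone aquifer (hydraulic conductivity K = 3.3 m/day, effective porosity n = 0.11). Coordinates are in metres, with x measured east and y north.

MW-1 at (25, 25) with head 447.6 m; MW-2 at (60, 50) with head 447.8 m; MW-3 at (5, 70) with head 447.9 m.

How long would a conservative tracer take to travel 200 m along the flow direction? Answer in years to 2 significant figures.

2.6 years

With h = a·x + b·y + c and MW-1 as origin, the differences give:
  35·a + 25·b = +0.2
  (-20)·a + 45·b = +0.3
Eliminate b (×45 and ×25, subtract): 2075·a = 1.50 → a = ∂h/∂x = +0.0007229
Back-substitute: b = ∂h/∂y = +0.006988.
|∇h| = √(0.0007229² + 0.006988²) = 0.007025
Seepage velocity v = K·i/n = 3.3 × 0.007025 / 0.11 = 0.2107 m/day.
t = 200 / 0.2107 = 949.2 days = 2.6 years.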